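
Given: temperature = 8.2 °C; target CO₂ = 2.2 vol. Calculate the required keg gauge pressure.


psi = vols/(0.01821 + 0.09011·e^(−0.04·T)) − 14.695
psi = 2.2/(0.01821 + 0.09011·e^(−0.04·8.2)) − 14.695

11.7721 psi


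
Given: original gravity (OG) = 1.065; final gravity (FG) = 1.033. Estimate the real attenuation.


AA = (OG−FG)/(OG−1)·100;  RA = AA·0.8192
AA = (1.065 − 1.033)/(1.065 − 1)·100 = 49.2308
RA = 49.2308·0.8192

40.3298 %


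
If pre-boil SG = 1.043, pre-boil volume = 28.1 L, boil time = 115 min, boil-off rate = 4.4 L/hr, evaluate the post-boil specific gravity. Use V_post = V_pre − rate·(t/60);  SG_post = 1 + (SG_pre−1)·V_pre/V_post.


V_post = 28.1 − 4.4·(115/60) = 19.6667
SG_post = 1 + (1.043 − 1)·28.1/19.6667

1.0614


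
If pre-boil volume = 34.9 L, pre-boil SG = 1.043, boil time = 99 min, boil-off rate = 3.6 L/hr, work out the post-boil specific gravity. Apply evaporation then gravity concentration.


V_post = V_pre − rate·(t/60);  SG_post = 1 + (SG_pre−1)·V_pre/V_post
V_post = 34.9 − 3.6·(99/60) = 28.9600
SG_post = 1 + (1.043 − 1)·34.9/28.9600

1.0518


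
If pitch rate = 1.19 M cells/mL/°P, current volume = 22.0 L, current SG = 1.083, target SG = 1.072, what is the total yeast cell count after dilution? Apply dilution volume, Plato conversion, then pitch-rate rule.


V_w = V·((SG_c−1)/(SG_t−1)−1);  °P = 259 − 259/SG_t;  cells = rate·(V+V_w)·°P
V_w = 22.0·((1.083−1)/(1.072−1)−1) = 3.3611
V_final = 22.0 + 3.3611 = 25.3611
°P = 259 − 259/1.072 = 17.3955
cells = 1.19·25.3611·17.3955

524.9920 billion cells


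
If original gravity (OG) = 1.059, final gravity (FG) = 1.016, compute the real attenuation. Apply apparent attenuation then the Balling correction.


AA = (OG−FG)/(OG−1)·100;  RA = AA·0.8192
AA = (1.059 − 1.016)/(1.059 − 1)·100 = 72.8814
RA = 72.8814·0.8192

59.7044 %


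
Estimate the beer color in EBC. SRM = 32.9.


EBC = SRM · 1.97
EBC = 32.9 · 1.97

64.8130 EBC


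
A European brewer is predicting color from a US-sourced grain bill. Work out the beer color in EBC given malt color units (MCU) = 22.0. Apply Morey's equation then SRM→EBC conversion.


SRM = 1.4922·MCU^0.6859;  EBC = SRM·1.97
SRM = 1.4922·22.0^0.6859 = 12.4335
EBC = 12.4335·1.97

24.4941 EBC


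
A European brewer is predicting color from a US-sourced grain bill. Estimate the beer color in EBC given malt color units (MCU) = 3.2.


SRM = 1.4922·MCU^0.6859;  EBC = SRM·1.97
SRM = 1.4922·3.2^0.6859 = 3.3137
EBC = 3.3137·1.97

6.5279 EBC


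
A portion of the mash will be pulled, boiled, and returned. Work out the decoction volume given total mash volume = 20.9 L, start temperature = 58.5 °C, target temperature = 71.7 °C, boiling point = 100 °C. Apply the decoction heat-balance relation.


V_dec = V_total·(T_target − T_start)/(T_boil − T_start)
V_dec = 20.9·(71.7 − 58.5)/(100 − 58.5)

6.6477 L


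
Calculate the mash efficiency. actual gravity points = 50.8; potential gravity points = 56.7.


efficiency = actual / potential × 100
efficiency = 50.8 / 56.7 × 100

89.5944 %


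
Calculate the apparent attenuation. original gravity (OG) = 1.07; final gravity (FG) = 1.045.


AA = (OG − FG)/(OG − 1) · 100
AA = (1.07 − 1.045)/(1.07 − 1) · 100

35.7143 %


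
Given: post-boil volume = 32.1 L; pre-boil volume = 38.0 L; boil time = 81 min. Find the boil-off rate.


rate = (V_pre − V_post) / (t_min/60)
rate = (38.0 − 32.1) / (81/60)

4.3704 L/hr


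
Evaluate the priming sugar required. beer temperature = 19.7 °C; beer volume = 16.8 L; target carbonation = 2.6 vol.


residual = 14.695·(0.01821 + 0.09011·e^(−0.04·T));  sugar = (target − residual)·4.0·V
residual = 14.695·(0.01821 + 0.09011·e^(−0.04·19.7)) = 0.8698
sugar = (2.6 − 0.8698)·4.0·16.8

116.2718 g


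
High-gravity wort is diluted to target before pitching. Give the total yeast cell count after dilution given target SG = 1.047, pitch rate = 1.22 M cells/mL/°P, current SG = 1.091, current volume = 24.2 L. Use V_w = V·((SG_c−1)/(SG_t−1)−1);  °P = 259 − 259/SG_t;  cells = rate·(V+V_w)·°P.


V_w = 24.2·((1.091−1)/(1.047−1)−1) = 22.6553
V_final = 24.2 + 22.6553 = 46.8553
°P = 259 − 259/1.047 = 11.6266
cells = 1.22·46.8553·11.6266

664.6143 billion cells


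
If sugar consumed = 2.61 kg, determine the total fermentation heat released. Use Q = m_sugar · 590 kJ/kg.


Q = 2.61 · 590

1539.9000 kJ


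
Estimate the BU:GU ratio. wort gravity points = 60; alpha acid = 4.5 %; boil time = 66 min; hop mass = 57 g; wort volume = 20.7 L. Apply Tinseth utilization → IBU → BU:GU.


U = 1.65·0.000125^(GP/1000)·(1−e^(−0.04t))/4.15;  IBU = (α/100)·m·U·1000/V;  BU:GU = IBU/GP
U = 1.65·0.000125^(60/1000)·(1−e^(−0.04·66))/4.15 = 0.2153
IBU = (4.5/100)·57·0.2153·1000/20.7 = 26.6817
BU:GU = 26.6817/60

0.4447


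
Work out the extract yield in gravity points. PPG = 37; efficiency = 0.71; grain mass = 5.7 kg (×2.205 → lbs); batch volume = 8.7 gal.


points = lbs × PPG × eff / vol
lbs = 5.7 × 2.205 = 12.5685
points = 12.5685 × 37 × 0.71 / 8.7

37.9511 points


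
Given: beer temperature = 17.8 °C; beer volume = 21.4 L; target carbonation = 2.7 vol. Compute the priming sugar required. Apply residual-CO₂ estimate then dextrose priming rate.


residual = 14.695·(0.01821 + 0.09011·e^(−0.04·T));  sugar = (target − residual)·4.0·V
residual = 14.695·(0.01821 + 0.09011·e^(−0.04·17.8)) = 0.9173
sugar = (2.7 − 0.9173)·4.0·21.4

152.5979 g


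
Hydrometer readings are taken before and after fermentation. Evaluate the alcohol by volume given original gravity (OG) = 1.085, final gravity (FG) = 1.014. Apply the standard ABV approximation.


ABV = (OG − FG) · 131.25
ABV = (1.085 − 1.014) · 131.25

9.3187 % ABV


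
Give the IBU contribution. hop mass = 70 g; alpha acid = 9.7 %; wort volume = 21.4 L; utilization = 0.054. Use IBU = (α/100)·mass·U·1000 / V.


IBU = (9.7/100)·70·0.054·1000 / 21.4

17.1336 IBU


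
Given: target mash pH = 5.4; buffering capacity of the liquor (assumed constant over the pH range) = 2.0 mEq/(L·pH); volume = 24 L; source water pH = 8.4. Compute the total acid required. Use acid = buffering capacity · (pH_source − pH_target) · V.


acid = 2.0 · (8.4 − 5.4) · 24

144.0000 mEq


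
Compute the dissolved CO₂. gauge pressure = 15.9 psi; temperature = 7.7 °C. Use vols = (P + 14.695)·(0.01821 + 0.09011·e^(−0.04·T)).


vols = (15.9 + 14.695)·(0.01821 + 0.09011·e^(−0.04·7.7))

2.5832 volumes


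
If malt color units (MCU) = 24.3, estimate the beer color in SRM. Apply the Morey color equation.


SRM = 1.4922 · MCU^0.6859
SRM = 1.4922 · 24.3^0.6859

13.3111 SRM


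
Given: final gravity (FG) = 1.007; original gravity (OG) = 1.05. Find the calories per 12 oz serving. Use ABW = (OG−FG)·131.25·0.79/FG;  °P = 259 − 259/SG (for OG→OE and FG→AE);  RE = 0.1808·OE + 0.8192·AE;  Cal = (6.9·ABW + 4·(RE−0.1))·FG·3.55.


ABW = (1.05 − 1.007)·131.25·0.79/1.007 = 4.4276
OE = 259 − 259/1.05 = 12.3333 °P
AE = 259 − 259/1.007 = 1.8004 °P
RE = 0.1808·12.3333 + 0.8192·1.8004 = 3.7048 °P
Cal = (6.9·4.4276 + 4·(3.7048−0.1))·1.007·3.55

160.7583 kcal


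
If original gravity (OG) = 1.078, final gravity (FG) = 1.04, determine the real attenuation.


AA = (OG−FG)/(OG−1)·100;  RA = AA·0.8192
AA = (1.078 − 1.04)/(1.078 − 1)·100 = 48.7179
RA = 48.7179·0.8192

39.9097 %


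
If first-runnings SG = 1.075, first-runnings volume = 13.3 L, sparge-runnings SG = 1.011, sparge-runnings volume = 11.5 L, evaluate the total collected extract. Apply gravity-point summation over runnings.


total = Σ (SG_i − 1)·1000·V_i
first = (1.075 − 1)·1000·13.3 = 997.5000
sparge = (1.011 − 1)·1000·11.5 = 126.5000
total = 997.5000 + 126.5000

1124.0000 gravity·L


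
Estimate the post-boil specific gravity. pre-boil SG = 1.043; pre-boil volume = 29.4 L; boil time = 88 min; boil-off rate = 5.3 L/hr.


V_post = V_pre − rate·(t/60);  SG_post = 1 + (SG_pre−1)·V_pre/V_post
V_post = 29.4 − 5.3·(88/60) = 21.6267
SG_post = 1 + (1.043 − 1)·29.4/21.6267

1.0585


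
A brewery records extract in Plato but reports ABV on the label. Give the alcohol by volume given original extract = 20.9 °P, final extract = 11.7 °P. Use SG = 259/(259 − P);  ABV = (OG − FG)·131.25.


OG = 259/(259 − 20.9) = 1.0878
FG = 259/(259 − 11.7) = 1.0473
ABV = (1.0878 − 1.0473)·131.25

5.3113 % ABV


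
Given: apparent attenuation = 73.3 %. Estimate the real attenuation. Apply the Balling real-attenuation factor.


RA = AA · 0.8192
RA = 73.3 · 0.8192

60.0474 %


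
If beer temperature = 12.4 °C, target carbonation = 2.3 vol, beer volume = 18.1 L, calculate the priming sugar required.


residual = 14.695·(0.01821 + 0.09011·e^(−0.04·T));  sugar = (target − residual)·4.0·V
residual = 14.695·(0.01821 + 0.09011·e^(−0.04·12.4)) = 1.0740
sugar = (2.3 − 1.0740)·4.0·18.1

88.7651 g


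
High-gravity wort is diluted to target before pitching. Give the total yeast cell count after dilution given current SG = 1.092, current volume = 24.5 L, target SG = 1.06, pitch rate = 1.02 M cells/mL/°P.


V_w = V·((SG_c−1)/(SG_t−1)−1);  °P = 259 − 259/SG_t;  cells = rate·(V+V_w)·°P
V_w = 24.5·((1.092−1)/(1.06−1)−1) = 13.0667
V_final = 24.5 + 13.0667 = 37.5667
°P = 259 − 259/1.06 = 14.6604
cells = 1.02·37.5667·14.6604

561.7563 billion cells


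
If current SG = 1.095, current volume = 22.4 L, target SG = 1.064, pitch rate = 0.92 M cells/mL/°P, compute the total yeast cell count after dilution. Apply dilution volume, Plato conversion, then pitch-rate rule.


V_w = V·((SG_c−1)/(SG_t−1)−1);  °P = 259 − 259/SG_t;  cells = rate·(V+V_w)·°P
V_w = 22.4·((1.095−1)/(1.064−1)−1) = 10.8500
V_final = 22.4 + 10.8500 = 33.2500
°P = 259 − 259/1.064 = 15.5789
cells = 0.92·33.2500·15.5789

476.5600 billion cells


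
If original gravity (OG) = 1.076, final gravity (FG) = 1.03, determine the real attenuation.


AA = (OG−FG)/(OG−1)·100;  RA = AA·0.8192
AA = (1.076 − 1.03)/(1.076 − 1)·100 = 60.5263
RA = 60.5263·0.8192

49.5832 %


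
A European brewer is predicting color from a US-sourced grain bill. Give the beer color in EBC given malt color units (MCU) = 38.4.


SRM = 1.4922·MCU^0.6859;  EBC = SRM·1.97
SRM = 1.4922·38.4^0.6859 = 18.2188
EBC = 18.2188·1.97

35.8910 EBC


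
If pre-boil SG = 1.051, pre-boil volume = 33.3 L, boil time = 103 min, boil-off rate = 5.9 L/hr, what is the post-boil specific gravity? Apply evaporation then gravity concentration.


V_post = V_pre − rate·(t/60);  SG_post = 1 + (SG_pre−1)·V_pre/V_post
V_post = 33.3 − 5.9·(103/60) = 23.1717
SG_post = 1 + (1.051 − 1)·33.3/23.1717

1.0733


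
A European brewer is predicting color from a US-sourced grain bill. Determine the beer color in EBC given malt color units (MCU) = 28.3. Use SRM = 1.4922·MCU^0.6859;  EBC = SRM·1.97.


SRM = 1.4922·28.3^0.6859 = 14.7777
EBC = 14.7777·1.97

29.1121 EBC


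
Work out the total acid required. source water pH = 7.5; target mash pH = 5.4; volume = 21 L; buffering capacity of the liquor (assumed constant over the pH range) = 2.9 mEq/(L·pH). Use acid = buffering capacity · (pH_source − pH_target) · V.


acid = 2.9 · (7.5 − 5.4) · 21

127.8900 mEq


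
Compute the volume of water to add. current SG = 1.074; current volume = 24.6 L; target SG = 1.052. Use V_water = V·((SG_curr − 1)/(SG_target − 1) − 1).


V_water = 24.6·((1.074 − 1)/(1.052 − 1) − 1)

10.4077 L


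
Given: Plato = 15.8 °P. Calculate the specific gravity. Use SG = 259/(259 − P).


SG = 259/(259 − 15.8)

1.0650


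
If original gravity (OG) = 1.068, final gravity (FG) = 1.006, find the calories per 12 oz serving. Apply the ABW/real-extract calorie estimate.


ABW = (OG−FG)·131.25·0.79/FG;  °P = 259 − 259/SG (for OG→OE and FG→AE);  RE = 0.1808·OE + 0.8192·AE;  Cal = (6.9·ABW + 4·(RE−0.1))·FG·3.55
ABW = (1.068 − 1.006)·131.25·0.79/1.006 = 6.3903
OE = 259 − 259/1.068 = 16.4906 °P
AE = 259 − 259/1.006 = 1.5447 °P
RE = 0.1808·16.4906 + 0.8192·1.5447 = 4.2470 °P
Cal = (6.9·6.3903 + 4·(4.2470−0.1))·1.006·3.55

216.7092 kcal


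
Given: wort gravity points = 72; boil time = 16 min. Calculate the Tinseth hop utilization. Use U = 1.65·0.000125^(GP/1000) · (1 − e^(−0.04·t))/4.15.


bigness = 1.65·0.000125^(72/1000) = 0.8639
boil_factor = (1 − e^(−0.04·16))/4.15 = 0.1139
U = 0.8639 · 0.1139

0.0984


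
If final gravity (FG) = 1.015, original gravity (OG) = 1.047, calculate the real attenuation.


AA = (OG−FG)/(OG−1)·100;  RA = AA·0.8192
AA = (1.047 − 1.015)/(1.047 − 1)·100 = 68.0851
RA = 68.0851·0.8192

55.7753 %


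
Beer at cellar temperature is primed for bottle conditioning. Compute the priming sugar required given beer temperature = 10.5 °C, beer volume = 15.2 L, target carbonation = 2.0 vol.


residual = 14.695·(0.01821 + 0.09011·e^(−0.04·T));  sugar = (target − residual)·4.0·V
residual = 14.695·(0.01821 + 0.09011·e^(−0.04·10.5)) = 1.1376
sugar = (2.0 − 1.1376)·4.0·15.2

52.4318 g


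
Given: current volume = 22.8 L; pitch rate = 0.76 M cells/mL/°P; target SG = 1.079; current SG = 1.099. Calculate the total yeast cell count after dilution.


V_w = V·((SG_c−1)/(SG_t−1)−1);  °P = 259 − 259/SG_t;  cells = rate·(V+V_w)·°P
V_w = 22.8·((1.099−1)/(1.079−1)−1) = 5.7722
V_final = 22.8 + 5.7722 = 28.5722
°P = 259 − 259/1.079 = 18.9629
cells = 0.76·28.5722·18.9629

411.7769 billion cells


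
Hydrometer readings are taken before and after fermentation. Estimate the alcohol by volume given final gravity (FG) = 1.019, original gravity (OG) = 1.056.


ABV = (OG − FG) · 131.25
ABV = (1.056 − 1.019) · 131.25

4.8563 % ABV


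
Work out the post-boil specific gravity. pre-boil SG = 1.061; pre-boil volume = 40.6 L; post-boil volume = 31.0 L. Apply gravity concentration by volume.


SG_post = 1 + (SG_pre − 1)·V_pre/V_post
pts_pre = (1.061 − 1)·1000 = 61.0000
pts_post = 61.0000·40.6/31.0 = 79.8903
SG_post = 1 + 79.8903/1000

1.0799


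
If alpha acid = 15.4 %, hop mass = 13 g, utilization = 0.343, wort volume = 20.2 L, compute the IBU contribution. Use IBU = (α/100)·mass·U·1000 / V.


IBU = (15.4/100)·13·0.343·1000 / 20.2

33.9944 IBU


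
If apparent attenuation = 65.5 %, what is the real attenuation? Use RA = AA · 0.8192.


RA = 65.5 · 0.8192

53.6576 %


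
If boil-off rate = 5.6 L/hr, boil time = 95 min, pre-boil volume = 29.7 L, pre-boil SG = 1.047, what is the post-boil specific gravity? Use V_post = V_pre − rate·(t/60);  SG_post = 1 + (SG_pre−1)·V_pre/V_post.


V_post = 29.7 − 5.6·(95/60) = 20.8333
SG_post = 1 + (1.047 − 1)·29.7/20.8333

1.0670


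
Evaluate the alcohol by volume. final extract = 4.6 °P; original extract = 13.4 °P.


SG = 259/(259 − P);  ABV = (OG − FG)·131.25
OG = 259/(259 − 13.4) = 1.0546
FG = 259/(259 − 4.6) = 1.0181
ABV = (1.0546 − 1.0181)·131.25

4.7878 % ABV


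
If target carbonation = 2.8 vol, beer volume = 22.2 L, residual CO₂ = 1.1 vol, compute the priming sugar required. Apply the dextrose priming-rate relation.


sugar = (target − residual)·4.0·V
sugar = (2.8 − 1.1)·4.0·22.2

150.9600 g


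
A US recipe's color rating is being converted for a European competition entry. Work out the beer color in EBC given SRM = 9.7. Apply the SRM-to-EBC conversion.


EBC = SRM · 1.97
EBC = 9.7 · 1.97

19.1090 EBC


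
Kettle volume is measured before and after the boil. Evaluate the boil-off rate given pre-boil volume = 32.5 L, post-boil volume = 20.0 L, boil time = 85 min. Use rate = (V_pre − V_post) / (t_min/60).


rate = (32.5 − 20.0) / (85/60)

8.8235 L/hr


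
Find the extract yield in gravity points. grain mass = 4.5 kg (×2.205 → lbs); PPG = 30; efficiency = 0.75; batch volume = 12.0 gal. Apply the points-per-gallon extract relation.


points = lbs × PPG × eff / vol
lbs = 4.5 × 2.205 = 9.9225
points = 9.9225 × 30 × 0.75 / 12.0

18.6047 points


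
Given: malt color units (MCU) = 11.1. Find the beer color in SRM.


SRM = 1.4922 · MCU^0.6859
SRM = 1.4922 · 11.1^0.6859

7.7770 SRM


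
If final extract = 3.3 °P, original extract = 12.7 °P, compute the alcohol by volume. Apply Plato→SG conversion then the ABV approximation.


SG = 259/(259 − P);  ABV = (OG − FG)·131.25
OG = 259/(259 − 12.7) = 1.0516
FG = 259/(259 − 3.3) = 1.0129
ABV = (1.0516 − 1.0129)·131.25

5.0738 % ABV


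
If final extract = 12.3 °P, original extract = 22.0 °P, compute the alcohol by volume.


SG = 259/(259 − P);  ABV = (OG − FG)·131.25
OG = 259/(259 − 22.0) = 1.0928
FG = 259/(259 − 12.3) = 1.0499
ABV = (1.0928 − 1.0499)·131.25

5.6397 % ABV


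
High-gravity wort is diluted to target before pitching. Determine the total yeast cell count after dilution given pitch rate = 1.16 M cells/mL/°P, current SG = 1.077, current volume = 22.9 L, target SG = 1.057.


V_w = V·((SG_c−1)/(SG_t−1)−1);  °P = 259 − 259/SG_t;  cells = rate·(V+V_w)·°P
V_w = 22.9·((1.077−1)/(1.057−1)−1) = 8.0351
V_final = 22.9 + 8.0351 = 30.9351
°P = 259 − 259/1.057 = 13.9669
cells = 1.16·30.9351·13.9669

501.1976 billion cells


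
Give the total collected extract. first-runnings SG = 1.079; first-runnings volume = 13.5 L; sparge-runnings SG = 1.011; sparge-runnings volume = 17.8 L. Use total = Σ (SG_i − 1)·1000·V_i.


first = (1.079 − 1)·1000·13.5 = 1066.5000
sparge = (1.011 − 1)·1000·17.8 = 195.8000
total = 1066.5000 + 195.8000

1262.3000 gravity·L


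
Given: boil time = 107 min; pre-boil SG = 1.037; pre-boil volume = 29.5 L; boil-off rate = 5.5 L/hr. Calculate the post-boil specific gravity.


V_post = V_pre − rate·(t/60);  SG_post = 1 + (SG_pre−1)·V_pre/V_post
V_post = 29.5 − 5.5·(107/60) = 19.6917
SG_post = 1 + (1.037 − 1)·29.5/19.6917

1.0554


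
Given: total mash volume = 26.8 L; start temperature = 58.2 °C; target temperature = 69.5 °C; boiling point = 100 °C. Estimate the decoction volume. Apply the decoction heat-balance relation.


V_dec = V_total·(T_target − T_start)/(T_boil − T_start)
V_dec = 26.8·(69.5 − 58.2)/(100 − 58.2)

7.2450 L


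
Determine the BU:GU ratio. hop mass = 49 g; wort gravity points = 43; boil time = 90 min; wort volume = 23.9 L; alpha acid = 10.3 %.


U = 1.65·0.000125^(GP/1000)·(1−e^(−0.04t))/4.15;  IBU = (α/100)·m·U·1000/V;  BU:GU = IBU/GP
U = 1.65·0.000125^(43/1000)·(1−e^(−0.04·90))/4.15 = 0.2628
IBU = (10.3/100)·49·0.2628·1000/23.9 = 55.4890
BU:GU = 55.4890/43

1.2904


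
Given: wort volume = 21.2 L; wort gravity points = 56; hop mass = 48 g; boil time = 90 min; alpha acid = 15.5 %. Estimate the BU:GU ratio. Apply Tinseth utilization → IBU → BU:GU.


U = 1.65·0.000125^(GP/1000)·(1−e^(−0.04t))/4.15;  IBU = (α/100)·m·U·1000/V;  BU:GU = IBU/GP
U = 1.65·0.000125^(56/1000)·(1−e^(−0.04·90))/4.15 = 0.2338
IBU = (15.5/100)·48·0.2338·1000/21.2 = 82.0480
BU:GU = 82.0480/56

1.4651


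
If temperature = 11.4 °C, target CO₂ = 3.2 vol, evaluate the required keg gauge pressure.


psi = vols/(0.01821 + 0.09011·e^(−0.04·T)) − 14.695
psi = 3.2/(0.01821 + 0.09011·e^(−0.04·11.4)) − 14.695

27.7887 psi


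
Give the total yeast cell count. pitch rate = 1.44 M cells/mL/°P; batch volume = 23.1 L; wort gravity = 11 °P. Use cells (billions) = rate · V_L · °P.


cells = 1.44 · 23.1 · 11

365.9040 billion cells


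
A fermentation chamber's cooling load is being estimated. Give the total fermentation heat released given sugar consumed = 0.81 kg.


Q = m_sugar · 590 kJ/kg
Q = 0.81 · 590

477.9000 kJ


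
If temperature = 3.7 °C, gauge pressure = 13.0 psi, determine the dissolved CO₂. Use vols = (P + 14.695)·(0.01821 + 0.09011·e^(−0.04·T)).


vols = (13.0 + 14.695)·(0.01821 + 0.09011·e^(−0.04·3.7))

2.6566 volumes


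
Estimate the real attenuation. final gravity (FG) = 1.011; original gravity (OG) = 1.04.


AA = (OG−FG)/(OG−1)·100;  RA = AA·0.8192
AA = (1.04 − 1.011)/(1.04 − 1)·100 = 72.5000
RA = 72.5000·0.8192

59.3920 %


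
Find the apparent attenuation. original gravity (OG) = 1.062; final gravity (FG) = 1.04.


AA = (OG − FG)/(OG − 1) · 100
AA = (1.062 − 1.04)/(1.062 − 1) · 100

35.4839 %


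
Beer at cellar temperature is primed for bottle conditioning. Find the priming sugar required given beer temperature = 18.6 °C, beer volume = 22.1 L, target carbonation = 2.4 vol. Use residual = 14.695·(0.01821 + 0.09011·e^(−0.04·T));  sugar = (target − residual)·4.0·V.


residual = 14.695·(0.01821 + 0.09011·e^(−0.04·18.6)) = 0.8969
sugar = (2.4 − 0.8969)·4.0·22.1

132.8783 g


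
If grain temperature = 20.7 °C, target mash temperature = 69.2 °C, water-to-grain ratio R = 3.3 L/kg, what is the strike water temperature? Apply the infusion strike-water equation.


T_strike = (0.41/R)·(T_mash − T_grain) + T_mash
T_strike = (0.41/3.3)·(69.2 − 20.7) + 69.2

75.2258 °C


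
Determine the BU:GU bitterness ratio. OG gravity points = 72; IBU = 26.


BU:GU = IBU / OG_points
BU:GU = 26 / 72

0.3611


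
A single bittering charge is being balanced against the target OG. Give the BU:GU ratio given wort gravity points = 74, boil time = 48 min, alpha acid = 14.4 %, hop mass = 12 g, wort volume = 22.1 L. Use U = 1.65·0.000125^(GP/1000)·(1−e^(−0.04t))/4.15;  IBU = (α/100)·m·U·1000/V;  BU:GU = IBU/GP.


U = 1.65·0.000125^(74/1000)·(1−e^(−0.04·48))/4.15 = 0.1745
IBU = (14.4/100)·12·0.1745·1000/22.1 = 13.6429
BU:GU = 13.6429/74

0.1844


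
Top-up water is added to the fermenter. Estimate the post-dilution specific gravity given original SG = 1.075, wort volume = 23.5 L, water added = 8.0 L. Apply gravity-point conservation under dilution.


SG_new = 1 + (SG_old − 1)·V_old/(V_old + V_water)
pts = (1.075 − 1)·1000·23.5/(23.5 + 8.0) = 55.9524
SG_new = 1 + 55.9524/1000

1.0560


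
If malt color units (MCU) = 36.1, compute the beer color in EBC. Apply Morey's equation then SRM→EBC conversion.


SRM = 1.4922·MCU^0.6859;  EBC = SRM·1.97
SRM = 1.4922·36.1^0.6859 = 17.4631
EBC = 17.4631·1.97

34.4023 EBC


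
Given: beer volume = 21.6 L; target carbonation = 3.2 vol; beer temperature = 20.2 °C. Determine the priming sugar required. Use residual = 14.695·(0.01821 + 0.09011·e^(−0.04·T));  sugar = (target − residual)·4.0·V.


residual = 14.695·(0.01821 + 0.09011·e^(−0.04·20.2)) = 0.8578
sugar = (3.2 − 0.8578)·4.0·21.6

202.3625 g


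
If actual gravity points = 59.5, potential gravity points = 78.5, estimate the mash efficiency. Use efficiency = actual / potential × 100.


efficiency = 59.5 / 78.5 × 100

75.7962 %


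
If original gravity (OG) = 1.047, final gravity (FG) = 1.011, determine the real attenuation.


AA = (OG−FG)/(OG−1)·100;  RA = AA·0.8192
AA = (1.047 − 1.011)/(1.047 − 1)·100 = 76.5957
RA = 76.5957·0.8192

62.7472 %


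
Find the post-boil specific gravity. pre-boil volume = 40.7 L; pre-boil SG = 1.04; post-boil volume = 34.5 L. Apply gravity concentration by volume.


SG_post = 1 + (SG_pre − 1)·V_pre/V_post
pts_pre = (1.04 − 1)·1000 = 40.0000
pts_post = 40.0000·40.7/34.5 = 47.1884
SG_post = 1 + 47.1884/1000

1.0472


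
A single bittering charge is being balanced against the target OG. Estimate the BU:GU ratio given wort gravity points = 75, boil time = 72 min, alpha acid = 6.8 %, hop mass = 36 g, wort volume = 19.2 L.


U = 1.65·0.000125^(GP/1000)·(1−e^(−0.04t))/4.15;  IBU = (α/100)·m·U·1000/V;  BU:GU = IBU/GP
U = 1.65·0.000125^(75/1000)·(1−e^(−0.04·72))/4.15 = 0.1913
IBU = (6.8/100)·36·0.1913·1000/19.2 = 24.3851
BU:GU = 24.3851/75

0.3251


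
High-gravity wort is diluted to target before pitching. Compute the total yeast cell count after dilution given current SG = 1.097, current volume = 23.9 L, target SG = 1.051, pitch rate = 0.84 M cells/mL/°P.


V_w = V·((SG_c−1)/(SG_t−1)−1);  °P = 259 − 259/SG_t;  cells = rate·(V+V_w)·°P
V_w = 23.9·((1.097−1)/(1.051−1)−1) = 21.5569
V_final = 23.9 + 21.5569 = 45.4569
°P = 259 − 259/1.051 = 12.5680
cells = 0.84·45.4569·12.5680

479.8947 billion cells


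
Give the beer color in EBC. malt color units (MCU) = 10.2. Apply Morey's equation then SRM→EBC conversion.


SRM = 1.4922·MCU^0.6859;  EBC = SRM·1.97
SRM = 1.4922·10.2^0.6859 = 7.3388
EBC = 7.3388·1.97

14.4575 EBC


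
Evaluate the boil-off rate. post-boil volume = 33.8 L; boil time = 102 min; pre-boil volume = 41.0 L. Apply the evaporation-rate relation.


rate = (V_pre − V_post) / (t_min/60)
rate = (41.0 − 33.8) / (102/60)

4.2353 L/hr


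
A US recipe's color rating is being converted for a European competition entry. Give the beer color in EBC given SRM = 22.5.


EBC = SRM · 1.97
EBC = 22.5 · 1.97

44.3250 EBC


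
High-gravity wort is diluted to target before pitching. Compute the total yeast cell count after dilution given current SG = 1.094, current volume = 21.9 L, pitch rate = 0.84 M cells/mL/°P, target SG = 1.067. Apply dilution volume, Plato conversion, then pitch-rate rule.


V_w = V·((SG_c−1)/(SG_t−1)−1);  °P = 259 − 259/SG_t;  cells = rate·(V+V_w)·°P
V_w = 21.9·((1.094−1)/(1.067−1)−1) = 8.8254
V_final = 21.9 + 8.8254 = 30.7254
°P = 259 − 259/1.067 = 16.2634
cells = 0.84·30.7254·16.2634

419.7460 billion cells


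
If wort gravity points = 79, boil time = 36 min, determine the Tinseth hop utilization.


U = 1.65·0.000125^(GP/1000) · (1 − e^(−0.04·t))/4.15
bigness = 1.65·0.000125^(79/1000) = 0.8112
boil_factor = (1 − e^(−0.04·36))/4.15 = 0.1839
U = 0.8112 · 0.1839

0.1492


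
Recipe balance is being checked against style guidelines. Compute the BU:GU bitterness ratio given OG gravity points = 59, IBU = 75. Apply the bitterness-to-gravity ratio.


BU:GU = IBU / OG_points
BU:GU = 75 / 59

1.2712


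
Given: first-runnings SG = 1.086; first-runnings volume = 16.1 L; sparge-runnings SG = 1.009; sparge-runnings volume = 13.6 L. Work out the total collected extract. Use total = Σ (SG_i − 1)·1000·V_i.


first = (1.086 − 1)·1000·16.1 = 1384.6000
sparge = (1.009 − 1)·1000·13.6 = 122.4000
total = 1384.6000 + 122.4000

1507.0000 gravity·L


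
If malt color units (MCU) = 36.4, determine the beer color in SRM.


SRM = 1.4922 · MCU^0.6859
SRM = 1.4922 · 36.4^0.6859

17.5625 SRM


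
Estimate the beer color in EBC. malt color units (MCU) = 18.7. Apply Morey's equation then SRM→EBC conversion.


SRM = 1.4922·MCU^0.6859;  EBC = SRM·1.97
SRM = 1.4922·18.7^0.6859 = 11.1220
EBC = 11.1220·1.97

21.9104 EBC


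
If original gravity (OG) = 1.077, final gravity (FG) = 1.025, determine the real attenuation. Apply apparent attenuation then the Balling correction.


AA = (OG−FG)/(OG−1)·100;  RA = AA·0.8192
AA = (1.077 − 1.025)/(1.077 − 1)·100 = 67.5325
RA = 67.5325·0.8192

55.3226 %


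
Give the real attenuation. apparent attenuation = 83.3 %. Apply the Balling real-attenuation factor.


RA = AA · 0.8192
RA = 83.3 · 0.8192

68.2394 %


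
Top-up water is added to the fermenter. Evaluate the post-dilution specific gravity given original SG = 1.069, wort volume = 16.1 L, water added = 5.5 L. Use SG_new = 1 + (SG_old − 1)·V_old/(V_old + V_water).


pts = (1.069 − 1)·1000·16.1/(16.1 + 5.5) = 51.4306
SG_new = 1 + 51.4306/1000

1.0514


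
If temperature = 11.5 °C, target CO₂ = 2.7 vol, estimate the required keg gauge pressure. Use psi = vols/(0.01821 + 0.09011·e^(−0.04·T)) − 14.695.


psi = 2.7/(0.01821 + 0.09011·e^(−0.04·11.5)) − 14.695

21.2595 psi


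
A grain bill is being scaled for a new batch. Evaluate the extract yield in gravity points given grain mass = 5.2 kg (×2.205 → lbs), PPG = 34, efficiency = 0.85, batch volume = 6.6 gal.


points = lbs × PPG × eff / vol
lbs = 5.2 × 2.205 = 11.4660
points = 11.4660 × 34 × 0.85 / 6.6

50.2072 points


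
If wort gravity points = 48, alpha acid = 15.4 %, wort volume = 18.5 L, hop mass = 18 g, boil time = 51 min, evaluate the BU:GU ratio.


U = 1.65·0.000125^(GP/1000)·(1−e^(−0.04t))/4.15;  IBU = (α/100)·m·U·1000/V;  BU:GU = IBU/GP
U = 1.65·0.000125^(48/1000)·(1−e^(−0.04·51))/4.15 = 0.2247
IBU = (15.4/100)·18·0.2247·1000/18.5 = 33.6677
BU:GU = 33.6677/48

0.7014


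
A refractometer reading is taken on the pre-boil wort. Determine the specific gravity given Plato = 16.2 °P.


SG = 259/(259 − P)
SG = 259/(259 − 16.2)

1.0667


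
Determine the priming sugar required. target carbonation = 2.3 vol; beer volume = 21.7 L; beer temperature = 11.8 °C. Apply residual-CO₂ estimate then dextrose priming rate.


residual = 14.695·(0.01821 + 0.09011·e^(−0.04·T));  sugar = (target − residual)·4.0·V
residual = 14.695·(0.01821 + 0.09011·e^(−0.04·11.8)) = 1.0935
sugar = (2.3 − 1.0935)·4.0·21.7

104.7199 g


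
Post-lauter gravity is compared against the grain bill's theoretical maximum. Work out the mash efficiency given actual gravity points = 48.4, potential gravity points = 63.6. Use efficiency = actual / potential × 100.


efficiency = 48.4 / 63.6 × 100

76.1006 %


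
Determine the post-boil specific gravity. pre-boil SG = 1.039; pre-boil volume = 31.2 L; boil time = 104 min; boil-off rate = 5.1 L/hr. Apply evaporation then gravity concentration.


V_post = V_pre − rate·(t/60);  SG_post = 1 + (SG_pre−1)·V_pre/V_post
V_post = 31.2 − 5.1·(104/60) = 22.3600
SG_post = 1 + (1.039 − 1)·31.2/22.3600

1.0544


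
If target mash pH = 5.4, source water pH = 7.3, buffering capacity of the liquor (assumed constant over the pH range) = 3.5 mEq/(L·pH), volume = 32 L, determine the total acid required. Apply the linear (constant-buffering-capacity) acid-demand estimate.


acid = buffering capacity · (pH_source − pH_target) · V
acid = 3.5 · (7.3 − 5.4) · 32

212.8000 mEq


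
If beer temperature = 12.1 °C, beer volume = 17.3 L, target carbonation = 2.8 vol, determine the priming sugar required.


residual = 14.695·(0.01821 + 0.09011·e^(−0.04·T));  sugar = (target − residual)·4.0·V
residual = 14.695·(0.01821 + 0.09011·e^(−0.04·12.1)) = 1.0837
sugar = (2.8 − 1.0837)·4.0·17.3

118.7682 g


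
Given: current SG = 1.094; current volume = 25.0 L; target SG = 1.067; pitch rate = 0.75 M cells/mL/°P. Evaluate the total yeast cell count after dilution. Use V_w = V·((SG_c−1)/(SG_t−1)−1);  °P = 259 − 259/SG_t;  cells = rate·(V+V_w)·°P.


V_w = 25.0·((1.094−1)/(1.067−1)−1) = 10.0746
V_final = 25.0 + 10.0746 = 35.0746
°P = 259 − 259/1.067 = 16.2634
cells = 0.75·35.0746·16.2634

427.8233 billion cells


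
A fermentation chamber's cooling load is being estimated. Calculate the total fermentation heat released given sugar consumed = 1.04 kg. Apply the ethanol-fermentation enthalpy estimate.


Q = m_sugar · 590 kJ/kg
Q = 1.04 · 590

613.6000 kJ


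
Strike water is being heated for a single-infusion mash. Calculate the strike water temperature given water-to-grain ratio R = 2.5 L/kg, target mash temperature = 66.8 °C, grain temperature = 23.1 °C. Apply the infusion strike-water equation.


T_strike = (0.41/R)·(T_mash − T_grain) + T_mash
T_strike = (0.41/2.5)·(66.8 − 23.1) + 66.8

73.9668 °C


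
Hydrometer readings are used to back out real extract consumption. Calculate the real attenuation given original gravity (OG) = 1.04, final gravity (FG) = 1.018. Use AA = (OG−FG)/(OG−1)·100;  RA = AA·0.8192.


AA = (1.04 − 1.018)/(1.04 − 1)·100 = 55.0000
RA = 55.0000·0.8192

45.0560 %


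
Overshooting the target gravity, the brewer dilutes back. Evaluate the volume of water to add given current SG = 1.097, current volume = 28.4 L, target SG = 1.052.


V_water = V·((SG_curr − 1)/(SG_target − 1) − 1)
V_water = 28.4·((1.097 − 1)/(1.052 − 1) − 1)

24.5769 L


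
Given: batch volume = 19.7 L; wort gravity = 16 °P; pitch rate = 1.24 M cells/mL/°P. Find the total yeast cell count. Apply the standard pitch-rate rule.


cells (billions) = rate · V_L · °P
cells = 1.24 · 19.7 · 16

390.8480 billion cells


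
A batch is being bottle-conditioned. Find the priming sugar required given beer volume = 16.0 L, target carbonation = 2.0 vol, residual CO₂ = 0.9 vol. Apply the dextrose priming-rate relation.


sugar = (target − residual)·4.0·V
sugar = (2.0 − 0.9)·4.0·16.0

70.4000 g


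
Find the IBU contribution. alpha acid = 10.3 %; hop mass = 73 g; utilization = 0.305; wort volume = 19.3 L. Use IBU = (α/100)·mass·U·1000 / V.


IBU = (10.3/100)·73·0.305·1000 / 19.3

118.8236 IBU


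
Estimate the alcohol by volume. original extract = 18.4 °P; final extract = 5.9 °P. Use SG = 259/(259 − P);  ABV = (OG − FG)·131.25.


OG = 259/(259 − 18.4) = 1.0765
FG = 259/(259 − 5.9) = 1.0233
ABV = (1.0765 − 1.0233)·131.25

6.9778 % ABV


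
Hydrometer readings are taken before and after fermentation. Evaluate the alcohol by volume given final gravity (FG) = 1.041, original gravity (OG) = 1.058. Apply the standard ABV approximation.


ABV = (OG − FG) · 131.25
ABV = (1.058 − 1.041) · 131.25

2.2313 % ABV


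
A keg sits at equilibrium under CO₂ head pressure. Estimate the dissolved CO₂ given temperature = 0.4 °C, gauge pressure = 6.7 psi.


vols = (P + 14.695)·(0.01821 + 0.09011·e^(−0.04·T))
vols = (6.7 + 14.695)·(0.01821 + 0.09011·e^(−0.04·0.4))

2.2869 volumes


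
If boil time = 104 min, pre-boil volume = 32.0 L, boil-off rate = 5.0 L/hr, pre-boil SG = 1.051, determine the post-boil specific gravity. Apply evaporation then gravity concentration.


V_post = V_pre − rate·(t/60);  SG_post = 1 + (SG_pre−1)·V_pre/V_post
V_post = 32.0 − 5.0·(104/60) = 23.3333
SG_post = 1 + (1.051 − 1)·32.0/23.3333

1.0699


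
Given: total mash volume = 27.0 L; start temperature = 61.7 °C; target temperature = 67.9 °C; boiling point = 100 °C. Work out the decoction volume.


V_dec = V_total·(T_target − T_start)/(T_boil − T_start)
V_dec = 27.0·(67.9 − 61.7)/(100 − 61.7)

4.3708 L


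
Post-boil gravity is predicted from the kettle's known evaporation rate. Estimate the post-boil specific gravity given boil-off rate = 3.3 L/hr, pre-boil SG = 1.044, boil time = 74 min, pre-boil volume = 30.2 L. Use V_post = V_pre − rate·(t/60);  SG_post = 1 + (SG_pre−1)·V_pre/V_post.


V_post = 30.2 − 3.3·(74/60) = 26.1300
SG_post = 1 + (1.044 − 1)·30.2/26.1300

1.0509


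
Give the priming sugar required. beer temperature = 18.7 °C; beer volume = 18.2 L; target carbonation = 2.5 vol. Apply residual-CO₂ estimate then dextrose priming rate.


residual = 14.695·(0.01821 + 0.09011·e^(−0.04·T));  sugar = (target − residual)·4.0·V
residual = 14.695·(0.01821 + 0.09011·e^(−0.04·18.7)) = 0.8943
sugar = (2.5 − 0.8943)·4.0·18.2

116.8920 g


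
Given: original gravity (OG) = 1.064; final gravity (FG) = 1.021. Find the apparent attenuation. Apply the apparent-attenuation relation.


AA = (OG − FG)/(OG − 1) · 100
AA = (1.064 − 1.021)/(1.064 − 1) · 100

67.1875 %


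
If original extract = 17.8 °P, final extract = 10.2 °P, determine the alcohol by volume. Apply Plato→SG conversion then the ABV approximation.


SG = 259/(259 − P);  ABV = (OG − FG)·131.25
OG = 259/(259 − 17.8) = 1.0738
FG = 259/(259 − 10.2) = 1.0410
ABV = (1.0738 − 1.0410)·131.25

4.3051 % ABV


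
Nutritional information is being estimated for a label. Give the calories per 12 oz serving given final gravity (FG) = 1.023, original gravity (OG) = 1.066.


ABW = (OG−FG)·131.25·0.79/FG;  °P = 259 − 259/SG (for OG→OE and FG→AE);  RE = 0.1808·OE + 0.8192·AE;  Cal = (6.9·ABW + 4·(RE−0.1))·FG·3.55
ABW = (1.066 − 1.023)·131.25·0.79/1.023 = 4.3583
OE = 259 − 259/1.066 = 16.0356 °P
AE = 259 − 259/1.023 = 5.8231 °P
RE = 0.1808·16.0356 + 0.8192·5.8231 = 7.6695 °P
Cal = (6.9·4.3583 + 4·(7.6695−0.1))·1.023·3.55

219.1716 kcal


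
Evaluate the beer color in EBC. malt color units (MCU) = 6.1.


SRM = 1.4922·MCU^0.6859;  EBC = SRM·1.97
SRM = 1.4922·6.1^0.6859 = 5.1580
EBC = 5.1580·1.97

10.1613 EBC


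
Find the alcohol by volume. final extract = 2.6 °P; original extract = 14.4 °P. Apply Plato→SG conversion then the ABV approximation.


SG = 259/(259 − P);  ABV = (OG − FG)·131.25
OG = 259/(259 − 14.4) = 1.0589
FG = 259/(259 − 2.6) = 1.0101
ABV = (1.0589 − 1.0101)·131.25

6.3960 % ABV


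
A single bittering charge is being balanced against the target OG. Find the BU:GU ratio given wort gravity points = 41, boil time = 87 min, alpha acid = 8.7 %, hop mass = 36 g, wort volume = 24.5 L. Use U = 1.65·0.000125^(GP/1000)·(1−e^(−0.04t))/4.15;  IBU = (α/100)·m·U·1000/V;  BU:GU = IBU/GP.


U = 1.65·0.000125^(41/1000)·(1−e^(−0.04·87))/4.15 = 0.2666
IBU = (8.7/100)·36·0.2666·1000/24.5 = 34.0781
BU:GU = 34.0781/41

0.8312


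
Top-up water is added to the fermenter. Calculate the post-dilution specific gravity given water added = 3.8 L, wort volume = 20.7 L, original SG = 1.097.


SG_new = 1 + (SG_old − 1)·V_old/(V_old + V_water)
pts = (1.097 − 1)·1000·20.7/(20.7 + 3.8) = 81.9551
SG_new = 1 + 81.9551/1000

1.0820


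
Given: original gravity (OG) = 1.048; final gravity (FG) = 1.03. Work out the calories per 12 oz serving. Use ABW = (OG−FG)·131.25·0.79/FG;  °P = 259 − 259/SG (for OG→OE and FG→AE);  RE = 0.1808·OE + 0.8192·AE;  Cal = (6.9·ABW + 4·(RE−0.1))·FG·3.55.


ABW = (1.048 − 1.03)·131.25·0.79/1.03 = 1.8120
OE = 259 − 259/1.048 = 11.8626 °P
AE = 259 − 259/1.03 = 7.5437 °P
RE = 0.1808·11.8626 + 0.8192·7.5437 = 8.3245 °P
Cal = (6.9·1.8120 + 4·(8.3245−0.1))·1.03·3.55

166.0091 kcal


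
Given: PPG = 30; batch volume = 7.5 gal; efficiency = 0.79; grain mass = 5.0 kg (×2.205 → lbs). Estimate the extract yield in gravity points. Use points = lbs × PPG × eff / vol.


lbs = 5.0 × 2.205 = 11.0250
points = 11.0250 × 30 × 0.79 / 7.5

34.8390 points


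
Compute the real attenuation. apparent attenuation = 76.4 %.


RA = AA · 0.8192
RA = 76.4 · 0.8192

62.5869 %


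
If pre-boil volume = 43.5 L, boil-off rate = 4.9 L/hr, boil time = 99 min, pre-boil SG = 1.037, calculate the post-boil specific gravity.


V_post = V_pre − rate·(t/60);  SG_post = 1 + (SG_pre−1)·V_pre/V_post
V_post = 43.5 − 4.9·(99/60) = 35.4150
SG_post = 1 + (1.037 − 1)·43.5/35.4150

1.0454


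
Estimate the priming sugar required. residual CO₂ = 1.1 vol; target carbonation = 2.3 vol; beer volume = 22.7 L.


sugar = (target − residual)·4.0·V
sugar = (2.3 − 1.1)·4.0·22.7

108.9600 g


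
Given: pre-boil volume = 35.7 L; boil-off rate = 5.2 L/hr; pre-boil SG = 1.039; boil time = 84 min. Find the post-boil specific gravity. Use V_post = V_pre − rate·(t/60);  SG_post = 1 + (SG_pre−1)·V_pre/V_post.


V_post = 35.7 − 5.2·(84/60) = 28.4200
SG_post = 1 + (1.039 − 1)·35.7/28.4200

1.0490


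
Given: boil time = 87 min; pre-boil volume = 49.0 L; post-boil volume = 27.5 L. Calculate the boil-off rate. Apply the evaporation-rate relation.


rate = (V_pre − V_post) / (t_min/60)
rate = (49.0 − 27.5) / (87/60)

14.8276 L/hr
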